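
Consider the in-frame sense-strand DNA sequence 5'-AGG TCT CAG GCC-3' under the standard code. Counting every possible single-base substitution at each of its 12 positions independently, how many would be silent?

9

Codon 1 (AGG, Arg): 2 synonymous substitutions.
Codon 2 (TCT, Ser): 3 synonymous substitutions.
Codon 3 (CAG, Gln): 1 synonymous substitution.
Codon 4 (GCC, Ala): 3 synonymous substitutions.
Total: 2 + 3 + 1 + 3 = 9.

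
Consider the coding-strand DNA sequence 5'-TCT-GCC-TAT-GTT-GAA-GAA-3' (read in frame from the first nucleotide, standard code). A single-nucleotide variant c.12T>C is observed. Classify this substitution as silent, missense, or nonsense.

Position 12 falls in codon 4: GTT → Val.
After the substitution the codon is GTC → Val.
Both encode Val, so the change is synonymous.

silent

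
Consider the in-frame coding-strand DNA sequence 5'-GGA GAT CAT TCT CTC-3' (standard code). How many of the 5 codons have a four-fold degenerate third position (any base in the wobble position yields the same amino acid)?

3

Codon 1 GGA (Gly): third position 4-fold.
Codon 2 GAT (Asp): third position 2-fold.
Codon 3 CAT (His): third position 2-fold.
Codon 4 TCT (Ser): third position 4-fold.
Codon 5 CTC (Leu): third position 4-fold.
Four-fold degenerate third positions: 3.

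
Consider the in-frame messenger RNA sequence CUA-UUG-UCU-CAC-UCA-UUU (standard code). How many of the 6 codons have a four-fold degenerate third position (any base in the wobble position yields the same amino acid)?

3

Codon 1 CUA (Leu): third position 4-fold.
Codon 2 UUG (Leu): third position 2-fold.
Codon 3 UCU (Ser): third position 4-fold.
Codon 4 CAC (His): third position 2-fold.
Codon 5 UCA (Ser): third position 4-fold.
Codon 6 UUU (Phe): third position 2-fold.
Four-fold degenerate third positions: 3.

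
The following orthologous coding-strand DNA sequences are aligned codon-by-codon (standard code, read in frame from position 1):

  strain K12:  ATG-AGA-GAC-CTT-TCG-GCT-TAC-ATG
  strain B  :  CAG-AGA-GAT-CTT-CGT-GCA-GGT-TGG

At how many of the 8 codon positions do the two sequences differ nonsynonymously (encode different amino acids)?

4

Codon 1: ATG Met / CAG Gln — nonsynonymous.
Codon 2: AGA Arg / AGA Arg — identical.
Codon 3: GAC Asp / GAT Asp — synonymous.
Codon 4: CTT Leu / CTT Leu — identical.
Codon 5: TCG Ser / CGT Arg — nonsynonymous.
Codon 6: GCT Ala / GCA Ala — synonymous.
Codon 7: TAC Tyr / GGT Gly — nonsynonymous.
Codon 8: ATG Met / TGG Trp — nonsynonymous.
Nonsynonymous differences: 4.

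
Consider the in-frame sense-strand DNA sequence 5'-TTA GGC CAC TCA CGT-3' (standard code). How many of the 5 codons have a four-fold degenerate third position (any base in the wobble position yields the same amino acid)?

3

Codon 1 TTA (Leu): third position 2-fold.
Codon 2 GGC (Gly): third position 4-fold.
Codon 3 CAC (His): third position 2-fold.
Codon 4 TCA (Ser): third position 4-fold.
Codon 5 CGT (Arg): third position 4-fold.
Four-fold degenerate third positions: 3.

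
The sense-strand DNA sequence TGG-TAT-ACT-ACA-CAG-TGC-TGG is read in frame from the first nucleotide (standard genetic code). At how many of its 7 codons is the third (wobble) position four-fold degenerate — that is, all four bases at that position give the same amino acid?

2

Codon 1 TGG (Trp): third position 1-fold.
Codon 2 TAT (Tyr): third position 2-fold.
Codon 3 ACT (Thr): third position 4-fold.
Codon 4 ACA (Thr): third position 4-fold.
Codon 5 CAG (Gln): third position 2-fold.
Codon 6 TGC (Cys): third position 2-fold.
Codon 7 TGG (Trp): third position 1-fold.
Four-fold degenerate third positions: 2.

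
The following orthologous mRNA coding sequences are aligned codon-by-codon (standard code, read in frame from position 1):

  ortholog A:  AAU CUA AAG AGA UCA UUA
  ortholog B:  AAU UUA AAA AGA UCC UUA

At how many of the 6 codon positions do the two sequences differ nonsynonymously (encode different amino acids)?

0

Codon 1: AAU Asn / AAU Asn — identical.
Codon 2: CUA Leu / UUA Leu — synonymous.
Codon 3: AAG Lys / AAA Lys — synonymous.
Codon 4: AGA Arg / AGA Arg — identical.
Codon 5: UCA Ser / UCC Ser — synonymous.
Codon 6: UUA Leu / UUA Leu — identical.
Nonsynonymous differences: 0.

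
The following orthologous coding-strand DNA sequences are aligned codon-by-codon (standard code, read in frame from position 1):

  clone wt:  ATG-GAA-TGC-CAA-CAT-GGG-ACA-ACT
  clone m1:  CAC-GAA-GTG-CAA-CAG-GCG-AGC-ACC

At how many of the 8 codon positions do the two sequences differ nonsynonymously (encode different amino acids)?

5

Codon 1: ATG Met / CAC His — nonsynonymous.
Codon 2: GAA Glu / GAA Glu — identical.
Codon 3: TGC Cys / GTG Val — nonsynonymous.
Codon 4: CAA Gln / CAA Gln — identical.
Codon 5: CAT His / CAG Gln — nonsynonymous.
Codon 6: GGG Gly / GCG Ala — nonsynonymous.
Codon 7: ACA Thr / AGC Ser — nonsynonymous.
Codon 8: ACT Thr / ACC Thr — synonymous.
Nonsynonymous differences: 5.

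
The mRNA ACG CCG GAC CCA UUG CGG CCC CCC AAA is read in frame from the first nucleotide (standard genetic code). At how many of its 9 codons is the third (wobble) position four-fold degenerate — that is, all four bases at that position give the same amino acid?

Codon 1 ACG (Thr): third position 4-fold.
Codon 2 CCG (Pro): third position 4-fold.
Codon 3 GAC (Asp): third position 2-fold.
Codon 4 CCA (Pro): third position 4-fold.
Codon 5 UUG (Leu): third position 2-fold.
Codon 6 CGG (Arg): third position 4-fold.
Codon 7 CCC (Pro): third position 4-fold.
Codon 8 CCC (Pro): third position 4-fold.
Codon 9 AAA (Lys): third position 2-fold.
Four-fold degenerate third positions: 6.

6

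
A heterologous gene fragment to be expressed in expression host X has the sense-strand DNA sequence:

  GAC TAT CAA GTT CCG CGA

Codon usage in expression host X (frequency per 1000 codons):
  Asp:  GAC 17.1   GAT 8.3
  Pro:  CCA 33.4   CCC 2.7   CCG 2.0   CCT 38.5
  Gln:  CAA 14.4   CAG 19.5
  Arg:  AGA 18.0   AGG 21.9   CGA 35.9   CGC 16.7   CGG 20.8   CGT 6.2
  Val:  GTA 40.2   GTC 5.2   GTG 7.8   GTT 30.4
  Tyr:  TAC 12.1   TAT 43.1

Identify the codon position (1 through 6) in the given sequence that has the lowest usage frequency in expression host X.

Codon 1 GAC (Asp): 17.1 per 1000.
Codon 2 TAT (Tyr): 43.1 per 1000.
Codon 3 CAA (Gln): 14.4 per 1000.
Codon 4 GTT (Val): 30.4 per 1000.
Codon 5 CCG (Pro): 2.0 per 1000.
Codon 6 CGA (Arg): 35.9 per 1000.
Lowest frequency is 2.0 at codon 5.

5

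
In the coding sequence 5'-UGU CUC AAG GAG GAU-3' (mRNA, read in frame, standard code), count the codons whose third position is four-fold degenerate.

1

Codon 1 UGU (Cys): third position 2-fold.
Codon 2 CUC (Leu): third position 4-fold.
Codon 3 AAG (Lys): third position 2-fold.
Codon 4 GAG (Glu): third position 2-fold.
Codon 5 GAU (Asp): third position 2-fold.
Four-fold degenerate third positions: 1.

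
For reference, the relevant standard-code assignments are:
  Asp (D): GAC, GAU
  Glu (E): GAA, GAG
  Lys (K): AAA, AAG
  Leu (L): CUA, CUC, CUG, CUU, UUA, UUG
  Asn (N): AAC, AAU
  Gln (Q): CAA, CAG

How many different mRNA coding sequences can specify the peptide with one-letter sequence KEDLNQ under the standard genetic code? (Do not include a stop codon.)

Lys: 2 codons.
Glu: 2 codons.
Asp: 2 codons.
Leu: 6 codons.
Asn: 2 codons.
Gln: 2 codons.
2 × 2 × 2 × 6 × 2 × 2 = 192.

192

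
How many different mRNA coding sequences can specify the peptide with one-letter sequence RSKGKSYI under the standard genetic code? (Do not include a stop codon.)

Arg: 6 codons.
Ser: 6 codons.
Lys: 2 codons.
Gly: 4 codons.
Lys: 2 codons.
Ser: 6 codons.
Tyr: 2 codons.
Ile: 3 codons.
6 × 6 × 2 × 4 × 2 × 6 × 2 × 3 = 20736.

20736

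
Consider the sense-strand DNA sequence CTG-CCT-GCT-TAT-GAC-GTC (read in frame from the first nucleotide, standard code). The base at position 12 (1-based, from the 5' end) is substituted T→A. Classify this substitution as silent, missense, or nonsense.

nonsense

Position 12 falls in codon 4: TAT → Tyr.
After the substitution the codon is TAA → Stop.
The new codon is a stop codon, so this is a nonsense mutation.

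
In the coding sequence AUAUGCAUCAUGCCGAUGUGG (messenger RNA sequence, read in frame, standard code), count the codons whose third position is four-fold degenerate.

Codon 1 AUA (Ile): third position 3-fold.
Codon 2 UGC (Cys): third position 2-fold.
Codon 3 AUC (Ile): third position 3-fold.
Codon 4 AUG (Met): third position 1-fold.
Codon 5 CCG (Pro): third position 4-fold.
Codon 6 AUG (Met): third position 1-fold.
Codon 7 UGG (Trp): third position 1-fold.
Four-fold degenerate third positions: 1.

1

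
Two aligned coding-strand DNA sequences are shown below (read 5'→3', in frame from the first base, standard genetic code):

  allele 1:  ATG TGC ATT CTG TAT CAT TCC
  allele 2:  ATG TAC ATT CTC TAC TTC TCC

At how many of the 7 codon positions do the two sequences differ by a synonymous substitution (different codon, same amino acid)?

2

Codon 1: ATG Met / ATG Met — identical.
Codon 2: TGC Cys / TAC Tyr — nonsynonymous.
Codon 3: ATT Ile / ATT Ile — identical.
Codon 4: CTG Leu / CTC Leu — synonymous.
Codon 5: TAT Tyr / TAC Tyr — synonymous.
Codon 6: CAT His / TTC Phe — nonsynonymous.
Codon 7: TCC Ser / TCC Ser — identical.
Synonymous differences: 2.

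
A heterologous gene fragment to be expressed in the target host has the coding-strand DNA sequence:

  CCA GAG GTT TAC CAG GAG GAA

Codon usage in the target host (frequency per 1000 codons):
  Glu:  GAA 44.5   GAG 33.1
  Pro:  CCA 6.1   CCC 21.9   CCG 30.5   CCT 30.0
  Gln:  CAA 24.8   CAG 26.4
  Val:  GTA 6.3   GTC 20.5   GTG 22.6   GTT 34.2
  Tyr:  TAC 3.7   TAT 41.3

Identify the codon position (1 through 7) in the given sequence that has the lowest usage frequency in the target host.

4

Codon 1 CCA (Pro): 6.1 per 1000.
Codon 2 GAG (Glu): 33.1 per 1000.
Codon 3 GTT (Val): 34.2 per 1000.
Codon 4 TAC (Tyr): 3.7 per 1000.
Codon 5 CAG (Gln): 26.4 per 1000.
Codon 6 GAG (Glu): 33.1 per 1000.
Codon 7 GAA (Glu): 44.5 per 1000.
Lowest frequency is 3.7 at codon 4.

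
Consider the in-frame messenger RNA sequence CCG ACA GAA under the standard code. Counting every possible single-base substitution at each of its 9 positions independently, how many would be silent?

Codon 1 (CCG, Pro): 3 synonymous substitutions.
Codon 2 (ACA, Thr): 3 synonymous substitutions.
Codon 3 (GAA, Glu): 1 synonymous substitution.
Total: 3 + 3 + 1 = 7.

7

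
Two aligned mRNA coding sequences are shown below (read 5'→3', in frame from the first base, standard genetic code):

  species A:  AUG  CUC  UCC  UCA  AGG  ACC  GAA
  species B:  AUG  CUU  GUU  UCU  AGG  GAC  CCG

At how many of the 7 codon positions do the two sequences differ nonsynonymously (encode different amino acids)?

3

Codon 1: AUG Met / AUG Met — identical.
Codon 2: CUC Leu / CUU Leu — synonymous.
Codon 3: UCC Ser / GUU Val — nonsynonymous.
Codon 4: UCA Ser / UCU Ser — synonymous.
Codon 5: AGG Arg / AGG Arg — identical.
Codon 6: ACC Thr / GAC Asp — nonsynonymous.
Codon 7: GAA Glu / CCG Pro — nonsynonymous.
Nonsynonymous differences: 3.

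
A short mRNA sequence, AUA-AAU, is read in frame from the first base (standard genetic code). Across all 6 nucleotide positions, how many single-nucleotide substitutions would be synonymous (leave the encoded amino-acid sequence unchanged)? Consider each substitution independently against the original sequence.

3

Codon 1 (AUA, Ile): 2 synonymous substitutions.
Codon 2 (AAU, Asn): 1 synonymous substitution.
Total: 2 + 1 = 3.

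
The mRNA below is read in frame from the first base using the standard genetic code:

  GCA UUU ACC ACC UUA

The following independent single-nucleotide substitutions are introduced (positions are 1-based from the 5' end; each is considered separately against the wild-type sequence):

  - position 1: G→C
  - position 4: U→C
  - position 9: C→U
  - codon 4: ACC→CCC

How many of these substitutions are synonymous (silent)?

Codon 1: GCA (Ala) → CCA (Pro) — missense.
Codon 2: UUU (Phe) → CUU (Leu) — missense.
Codon 3: ACC (Thr) → ACU (Thr) — synonymous.
Codon 4: ACC (Thr) → CCC (Pro) — missense.
Synonymous: 1 of 4.

1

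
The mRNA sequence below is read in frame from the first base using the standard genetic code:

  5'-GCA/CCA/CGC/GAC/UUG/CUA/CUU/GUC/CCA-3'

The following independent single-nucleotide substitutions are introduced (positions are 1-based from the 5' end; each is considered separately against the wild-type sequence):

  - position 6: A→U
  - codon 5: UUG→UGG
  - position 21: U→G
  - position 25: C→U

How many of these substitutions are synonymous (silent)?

Codon 2: CCA (Pro) → CCU (Pro) — synonymous.
Codon 5: UUG (Leu) → UGG (Trp) — missense.
Codon 7: CUU (Leu) → CUG (Leu) — synonymous.
Codon 9: CCA (Pro) → UCA (Ser) — missense.
Synonymous: 2 of 4.

2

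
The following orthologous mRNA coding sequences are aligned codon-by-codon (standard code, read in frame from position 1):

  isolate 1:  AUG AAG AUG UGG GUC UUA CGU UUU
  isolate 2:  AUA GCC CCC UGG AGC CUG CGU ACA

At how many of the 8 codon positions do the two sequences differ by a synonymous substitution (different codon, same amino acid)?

1

Codon 1: AUG Met / AUA Ile — nonsynonymous.
Codon 2: AAG Lys / GCC Ala — nonsynonymous.
Codon 3: AUG Met / CCC Pro — nonsynonymous.
Codon 4: UGG Trp / UGG Trp — identical.
Codon 5: GUC Val / AGC Ser — nonsynonymous.
Codon 6: UUA Leu / CUG Leu — synonymous.
Codon 7: CGU Arg / CGU Arg — identical.
Codon 8: UUU Phe / ACA Thr — nonsynonymous.
Synonymous differences: 1.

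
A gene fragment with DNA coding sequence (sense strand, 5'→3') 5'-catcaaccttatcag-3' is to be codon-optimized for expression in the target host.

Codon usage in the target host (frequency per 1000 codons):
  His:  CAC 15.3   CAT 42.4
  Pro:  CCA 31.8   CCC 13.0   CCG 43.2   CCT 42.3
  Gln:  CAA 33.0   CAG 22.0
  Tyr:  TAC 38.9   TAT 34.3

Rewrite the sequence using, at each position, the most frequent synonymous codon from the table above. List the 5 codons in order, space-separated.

CAT CAA CCG TAC CAA

Codon 1 (His): best is CAT at 42.4.
Codon 2 (Gln): best is CAA at 33.0.
Codon 3 (Pro): best is CCG at 43.2.
Codon 4 (Tyr): best is TAC at 38.9.
Codon 5 (Gln): best is CAA at 33.0.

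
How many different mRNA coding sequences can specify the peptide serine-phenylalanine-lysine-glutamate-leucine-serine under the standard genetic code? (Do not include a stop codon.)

Ser: 6 codons.
Phe: 2 codons.
Lys: 2 codons.
Glu: 2 codons.
Leu: 6 codons.
Ser: 6 codons.
6 × 2 × 2 × 2 × 6 × 6 = 1728.

1728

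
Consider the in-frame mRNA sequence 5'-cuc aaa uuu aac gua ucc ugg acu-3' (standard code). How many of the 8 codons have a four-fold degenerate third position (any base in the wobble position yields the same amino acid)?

4

Codon 1 CUC (Leu): third position 4-fold.
Codon 2 AAA (Lys): third position 2-fold.
Codon 3 UUU (Phe): third position 2-fold.
Codon 4 AAC (Asn): third position 2-fold.
Codon 5 GUA (Val): third position 4-fold.
Codon 6 UCC (Ser): third position 4-fold.
Codon 7 UGG (Trp): third position 1-fold.
Codon 8 ACU (Thr): third position 4-fold.
Four-fold degenerate third positions: 4.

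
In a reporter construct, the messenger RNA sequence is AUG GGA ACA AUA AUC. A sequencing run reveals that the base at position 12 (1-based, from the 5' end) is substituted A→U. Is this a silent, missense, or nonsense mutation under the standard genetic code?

Position 12 falls in codon 4: AUA → Ile.
After the substitution the codon is AUU → Ile.
Both encode Ile, so the change is synonymous.

silent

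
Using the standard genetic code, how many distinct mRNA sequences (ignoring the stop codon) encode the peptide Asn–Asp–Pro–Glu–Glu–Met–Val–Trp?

Asn: 2 codons.
Asp: 2 codons.
Pro: 4 codons.
Glu: 2 codons.
Glu: 2 codons.
Met: 1 codon.
Val: 4 codons.
Trp: 1 codon.
2 × 2 × 4 × 2 × 2 × 1 × 4 × 1 = 256.

256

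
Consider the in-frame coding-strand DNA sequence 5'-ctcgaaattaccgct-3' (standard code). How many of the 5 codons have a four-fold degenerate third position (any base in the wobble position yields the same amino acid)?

Codon 1 CTC (Leu): third position 4-fold.
Codon 2 GAA (Glu): third position 2-fold.
Codon 3 ATT (Ile): third position 3-fold.
Codon 4 ACC (Thr): third position 4-fold.
Codon 5 GCT (Ala): third position 4-fold.
Four-fold degenerate third positions: 3.

3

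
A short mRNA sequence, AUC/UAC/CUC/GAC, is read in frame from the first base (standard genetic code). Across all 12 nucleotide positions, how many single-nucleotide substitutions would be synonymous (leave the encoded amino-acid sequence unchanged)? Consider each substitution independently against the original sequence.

Codon 1 (AUC, Ile): 2 synonymous substitutions.
Codon 2 (UAC, Tyr): 1 synonymous substitution.
Codon 3 (CUC, Leu): 3 synonymous substitutions.
Codon 4 (GAC, Asp): 1 synonymous substitution.
Total: 2 + 1 + 3 + 1 = 7.

7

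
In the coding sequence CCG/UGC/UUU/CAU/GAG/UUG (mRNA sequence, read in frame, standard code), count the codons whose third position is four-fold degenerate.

1

Codon 1 CCG (Pro): third position 4-fold.
Codon 2 UGC (Cys): third position 2-fold.
Codon 3 UUU (Phe): third position 2-fold.
Codon 4 CAU (His): third position 2-fold.
Codon 5 GAG (Glu): third position 2-fold.
Codon 6 UUG (Leu): third position 2-fold.
Four-fold degenerate third positions: 1.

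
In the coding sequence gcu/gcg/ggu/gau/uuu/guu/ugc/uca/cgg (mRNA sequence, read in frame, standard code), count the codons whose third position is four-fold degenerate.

6

Codon 1 GCU (Ala): third position 4-fold.
Codon 2 GCG (Ala): third position 4-fold.
Codon 3 GGU (Gly): third position 4-fold.
Codon 4 GAU (Asp): third position 2-fold.
Codon 5 UUU (Phe): third position 2-fold.
Codon 6 GUU (Val): third position 4-fold.
Codon 7 UGC (Cys): third position 2-fold.
Codon 8 UCA (Ser): third position 4-fold.
Codon 9 CGG (Arg): third position 4-fold.
Four-fold degenerate third positions: 6.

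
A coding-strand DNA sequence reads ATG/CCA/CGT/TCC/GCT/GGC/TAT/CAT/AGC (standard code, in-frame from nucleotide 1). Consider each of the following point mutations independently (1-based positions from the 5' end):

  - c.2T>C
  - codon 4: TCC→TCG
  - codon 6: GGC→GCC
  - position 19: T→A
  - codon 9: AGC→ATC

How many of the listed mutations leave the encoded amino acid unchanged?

Codon 1: ATG (Met) → ACG (Thr) — missense.
Codon 4: TCC (Ser) → TCG (Ser) — synonymous.
Codon 6: GGC (Gly) → GCC (Ala) — missense.
Codon 7: TAT (Tyr) → AAT (Asn) — missense.
Codon 9: AGC (Ser) → ATC (Ile) — missense.
Synonymous: 1 of 5.

1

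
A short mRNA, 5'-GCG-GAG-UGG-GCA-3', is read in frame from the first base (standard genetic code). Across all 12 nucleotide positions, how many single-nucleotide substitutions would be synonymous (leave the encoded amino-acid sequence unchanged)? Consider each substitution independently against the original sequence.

7

Codon 1 (GCG, Ala): 3 synonymous substitutions.
Codon 2 (GAG, Glu): 1 synonymous substitution.
Codon 3 (UGG, Trp): 0 synonymous substitutions.
Codon 4 (GCA, Ala): 3 synonymous substitutions.
Total: 3 + 1 + 0 + 3 = 7.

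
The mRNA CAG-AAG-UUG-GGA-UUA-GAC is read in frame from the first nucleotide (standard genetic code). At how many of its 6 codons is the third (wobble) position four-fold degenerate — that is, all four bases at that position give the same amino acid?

1

Codon 1 CAG (Gln): third position 2-fold.
Codon 2 AAG (Lys): third position 2-fold.
Codon 3 UUG (Leu): third position 2-fold.
Codon 4 GGA (Gly): third position 4-fold.
Codon 5 UUA (Leu): third position 2-fold.
Codon 6 GAC (Asp): third position 2-fold.
Four-fold degenerate third positions: 1.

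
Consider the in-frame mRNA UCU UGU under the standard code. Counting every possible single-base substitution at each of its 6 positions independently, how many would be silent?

4

Codon 1 (UCU, Ser): 3 synonymous substitutions.
Codon 2 (UGU, Cys): 1 synonymous substitution.
Total: 3 + 1 = 4.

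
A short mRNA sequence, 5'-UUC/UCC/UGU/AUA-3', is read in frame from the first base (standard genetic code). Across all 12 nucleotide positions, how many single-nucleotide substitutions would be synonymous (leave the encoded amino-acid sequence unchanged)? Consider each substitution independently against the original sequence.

7

Codon 1 (UUC, Phe): 1 synonymous substitution.
Codon 2 (UCC, Ser): 3 synonymous substitutions.
Codon 3 (UGU, Cys): 1 synonymous substitution.
Codon 4 (AUA, Ile): 2 synonymous substitutions.
Total: 1 + 3 + 1 + 2 = 7.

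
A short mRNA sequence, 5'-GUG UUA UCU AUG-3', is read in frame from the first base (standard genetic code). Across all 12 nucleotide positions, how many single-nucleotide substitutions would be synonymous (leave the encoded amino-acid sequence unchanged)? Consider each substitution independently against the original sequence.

8

Codon 1 (GUG, Val): 3 synonymous substitutions.
Codon 2 (UUA, Leu): 2 synonymous substitutions.
Codon 3 (UCU, Ser): 3 synonymous substitutions.
Codon 4 (AUG, Met): 0 synonymous substitutions.
Total: 3 + 2 + 3 + 0 = 8.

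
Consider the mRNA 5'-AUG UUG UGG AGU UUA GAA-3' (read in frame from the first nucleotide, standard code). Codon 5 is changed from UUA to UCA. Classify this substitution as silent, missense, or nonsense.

missense

Position 14 falls in codon 5: UUA → Leu.
After the substitution the codon is UCA → Ser.
Leu ≠ Ser, so this is a missense mutation.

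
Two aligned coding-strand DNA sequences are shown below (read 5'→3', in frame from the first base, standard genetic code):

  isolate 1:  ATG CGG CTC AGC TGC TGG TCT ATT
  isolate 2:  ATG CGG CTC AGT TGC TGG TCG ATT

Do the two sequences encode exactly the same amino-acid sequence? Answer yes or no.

yes

Codon 1: ATG Met / ATG Met — identical.
Codon 2: CGG Arg / CGG Arg — identical.
Codon 3: CTC Leu / CTC Leu — identical.
Codon 4: AGC Ser / AGT Ser — synonymous.
Codon 5: TGC Cys / TGC Cys — identical.
Codon 6: TGG Trp / TGG Trp — identical.
Codon 7: TCT Ser / TCG Ser — synonymous.
Codon 8: ATT Ile / ATT Ile — identical.
Nonsynonymous differences: 0 → same protein.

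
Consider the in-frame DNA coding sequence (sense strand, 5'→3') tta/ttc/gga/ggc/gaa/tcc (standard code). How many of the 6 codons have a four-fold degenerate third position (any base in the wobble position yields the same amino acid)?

Codon 1 TTA (Leu): third position 2-fold.
Codon 2 TTC (Phe): third position 2-fold.
Codon 3 GGA (Gly): third position 4-fold.
Codon 4 GGC (Gly): third position 4-fold.
Codon 5 GAA (Glu): third position 2-fold.
Codon 6 TCC (Ser): third position 4-fold.
Four-fold degenerate third positions: 3.

3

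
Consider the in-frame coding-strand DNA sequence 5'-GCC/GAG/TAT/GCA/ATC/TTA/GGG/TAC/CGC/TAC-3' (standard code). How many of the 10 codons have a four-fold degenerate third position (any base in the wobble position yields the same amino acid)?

Codon 1 GCC (Ala): third position 4-fold.
Codon 2 GAG (Glu): third position 2-fold.
Codon 3 TAT (Tyr): third position 2-fold.
Codon 4 GCA (Ala): third position 4-fold.
Codon 5 ATC (Ile): third position 3-fold.
Codon 6 TTA (Leu): third position 2-fold.
Codon 7 GGG (Gly): third position 4-fold.
Codon 8 TAC (Tyr): third position 2-fold.
Codon 9 CGC (Arg): third position 4-fold.
Codon 10 TAC (Tyr): third position 2-fold.
Four-fold degenerate third positions: 4.

4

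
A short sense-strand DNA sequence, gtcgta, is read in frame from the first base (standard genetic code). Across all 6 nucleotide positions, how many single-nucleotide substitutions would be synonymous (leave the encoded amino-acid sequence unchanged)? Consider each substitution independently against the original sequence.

Codon 1 (GTC, Val): 3 synonymous substitutions.
Codon 2 (GTA, Val): 3 synonymous substitutions.
Total: 3 + 3 = 6.

6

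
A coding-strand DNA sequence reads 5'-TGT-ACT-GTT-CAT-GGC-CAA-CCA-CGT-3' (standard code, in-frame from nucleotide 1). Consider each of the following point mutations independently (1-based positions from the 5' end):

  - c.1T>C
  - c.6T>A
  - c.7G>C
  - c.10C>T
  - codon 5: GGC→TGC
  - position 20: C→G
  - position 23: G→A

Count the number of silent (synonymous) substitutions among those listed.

1

Codon 1: TGT (Cys) → CGT (Arg) — missense.
Codon 2: ACT (Thr) → ACA (Thr) — synonymous.
Codon 3: GTT (Val) → CTT (Leu) — missense.
Codon 4: CAT (His) → TAT (Tyr) — missense.
Codon 5: GGC (Gly) → TGC (Cys) — missense.
Codon 7: CCA (Pro) → CGA (Arg) — missense.
Codon 8: CGT (Arg) → CAT (His) — missense.
Synonymous: 1 of 7.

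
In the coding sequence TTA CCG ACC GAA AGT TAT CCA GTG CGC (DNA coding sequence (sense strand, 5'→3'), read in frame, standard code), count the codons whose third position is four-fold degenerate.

5

Codon 1 TTA (Leu): third position 2-fold.
Codon 2 CCG (Pro): third position 4-fold.
Codon 3 ACC (Thr): third position 4-fold.
Codon 4 GAA (Glu): third position 2-fold.
Codon 5 AGT (Ser): third position 2-fold.
Codon 6 TAT (Tyr): third position 2-fold.
Codon 7 CCA (Pro): third position 4-fold.
Codon 8 GTG (Val): third position 4-fold.
Codon 9 CGC (Arg): third position 4-fold.
Four-fold degenerate third positions: 5.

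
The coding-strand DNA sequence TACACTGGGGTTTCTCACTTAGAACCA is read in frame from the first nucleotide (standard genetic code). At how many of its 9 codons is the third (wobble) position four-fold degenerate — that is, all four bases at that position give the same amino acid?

5

Codon 1 TAC (Tyr): third position 2-fold.
Codon 2 ACT (Thr): third position 4-fold.
Codon 3 GGG (Gly): third position 4-fold.
Codon 4 GTT (Val): third position 4-fold.
Codon 5 TCT (Ser): third position 4-fold.
Codon 6 CAC (His): third position 2-fold.
Codon 7 TTA (Leu): third position 2-fold.
Codon 8 GAA (Glu): third position 2-fold.
Codon 9 CCA (Pro): third position 4-fold.
Four-fold degenerate third positions: 5.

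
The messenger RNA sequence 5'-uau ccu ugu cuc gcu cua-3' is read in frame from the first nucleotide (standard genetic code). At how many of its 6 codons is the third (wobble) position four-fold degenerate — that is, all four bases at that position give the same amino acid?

4

Codon 1 UAU (Tyr): third position 2-fold.
Codon 2 CCU (Pro): third position 4-fold.
Codon 3 UGU (Cys): third position 2-fold.
Codon 4 CUC (Leu): third position 4-fold.
Codon 5 GCU (Ala): third position 4-fold.
Codon 6 CUA (Leu): third position 4-fold.
Four-fold degenerate third positions: 4.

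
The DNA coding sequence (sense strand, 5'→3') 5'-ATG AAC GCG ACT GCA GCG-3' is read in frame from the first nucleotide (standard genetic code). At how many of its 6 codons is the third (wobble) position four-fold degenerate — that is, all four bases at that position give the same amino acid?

4

Codon 1 ATG (Met): third position 1-fold.
Codon 2 AAC (Asn): third position 2-fold.
Codon 3 GCG (Ala): third position 4-fold.
Codon 4 ACT (Thr): third position 4-fold.
Codon 5 GCA (Ala): third position 4-fold.
Codon 6 GCG (Ala): third position 4-fold.
Four-fold degenerate third positions: 4.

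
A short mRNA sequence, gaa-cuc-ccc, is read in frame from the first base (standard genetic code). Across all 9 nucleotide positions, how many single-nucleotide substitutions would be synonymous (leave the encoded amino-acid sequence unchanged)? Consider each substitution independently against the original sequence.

Codon 1 (GAA, Glu): 1 synonymous substitution.
Codon 2 (CUC, Leu): 3 synonymous substitutions.
Codon 3 (CCC, Pro): 3 synonymous substitutions.
Total: 1 + 3 + 3 = 7.

7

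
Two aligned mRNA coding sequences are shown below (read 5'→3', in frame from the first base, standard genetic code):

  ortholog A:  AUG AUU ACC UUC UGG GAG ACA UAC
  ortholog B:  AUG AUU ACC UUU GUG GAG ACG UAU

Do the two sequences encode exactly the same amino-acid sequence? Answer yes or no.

no

Codon 1: AUG Met / AUG Met — identical.
Codon 2: AUU Ile / AUU Ile — identical.
Codon 3: ACC Thr / ACC Thr — identical.
Codon 4: UUC Phe / UUU Phe — synonymous.
Codon 5: UGG Trp / GUG Val — nonsynonymous.
Codon 6: GAG Glu / GAG Glu — identical.
Codon 7: ACA Thr / ACG Thr — synonymous.
Codon 8: UAC Tyr / UAU Tyr — synonymous.
Nonsynonymous differences: 1 → different protein.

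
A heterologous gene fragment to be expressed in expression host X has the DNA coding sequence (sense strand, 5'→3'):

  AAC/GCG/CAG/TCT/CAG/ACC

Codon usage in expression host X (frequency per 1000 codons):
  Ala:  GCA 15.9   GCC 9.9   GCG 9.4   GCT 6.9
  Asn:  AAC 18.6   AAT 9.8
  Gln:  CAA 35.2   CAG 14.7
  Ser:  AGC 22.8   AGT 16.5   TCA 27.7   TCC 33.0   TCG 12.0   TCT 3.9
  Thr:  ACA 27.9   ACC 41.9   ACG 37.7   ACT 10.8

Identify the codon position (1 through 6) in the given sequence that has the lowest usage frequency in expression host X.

4

Codon 1 AAC (Asn): 18.6 per 1000.
Codon 2 GCG (Ala): 9.4 per 1000.
Codon 3 CAG (Gln): 14.7 per 1000.
Codon 4 TCT (Ser): 3.9 per 1000.
Codon 5 CAG (Gln): 14.7 per 1000.
Codon 6 ACC (Thr): 41.9 per 1000.
Lowest frequency is 3.9 at codon 4.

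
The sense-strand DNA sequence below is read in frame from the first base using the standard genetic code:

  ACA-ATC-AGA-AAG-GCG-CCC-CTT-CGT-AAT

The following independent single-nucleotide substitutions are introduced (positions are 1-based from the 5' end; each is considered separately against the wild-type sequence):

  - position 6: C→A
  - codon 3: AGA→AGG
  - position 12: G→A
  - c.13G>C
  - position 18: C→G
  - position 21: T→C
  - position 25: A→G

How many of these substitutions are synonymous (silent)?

5

Codon 2: ATC (Ile) → ATA (Ile) — synonymous.
Codon 3: AGA (Arg) → AGG (Arg) — synonymous.
Codon 4: AAG (Lys) → AAA (Lys) — synonymous.
Codon 5: GCG (Ala) → CCG (Pro) — missense.
Codon 6: CCC (Pro) → CCG (Pro) — synonymous.
Codon 7: CTT (Leu) → CTC (Leu) — synonymous.
Codon 9: AAT (Asn) → GAT (Asp) — missense.
Synonymous: 5 of 7.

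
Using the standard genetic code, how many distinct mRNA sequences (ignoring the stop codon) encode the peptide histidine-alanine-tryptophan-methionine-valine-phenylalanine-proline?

256

His: 2 codons.
Ala: 4 codons.
Trp: 1 codon.
Met: 1 codon.
Val: 4 codons.
Phe: 2 codons.
Pro: 4 codons.
2 × 4 × 1 × 1 × 4 × 2 × 4 = 256.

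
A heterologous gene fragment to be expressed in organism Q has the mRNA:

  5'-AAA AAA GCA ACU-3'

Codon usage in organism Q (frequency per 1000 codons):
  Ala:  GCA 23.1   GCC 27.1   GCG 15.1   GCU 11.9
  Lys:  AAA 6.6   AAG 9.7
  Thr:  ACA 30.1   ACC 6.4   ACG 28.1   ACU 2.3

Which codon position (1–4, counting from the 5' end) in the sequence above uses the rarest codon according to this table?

Codon 1 AAA (Lys): 6.6 per 1000.
Codon 2 AAA (Lys): 6.6 per 1000.
Codon 3 GCA (Ala): 23.1 per 1000.
Codon 4 ACU (Thr): 2.3 per 1000.
Lowest frequency is 2.3 at codon 4.

4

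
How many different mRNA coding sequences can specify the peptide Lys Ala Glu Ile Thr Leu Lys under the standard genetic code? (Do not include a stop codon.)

2304

Lys: 2 codons.
Ala: 4 codons.
Glu: 2 codons.
Ile: 3 codons.
Thr: 4 codons.
Leu: 6 codons.
Lys: 2 codons.
2 × 4 × 2 × 3 × 4 × 6 × 2 = 2304.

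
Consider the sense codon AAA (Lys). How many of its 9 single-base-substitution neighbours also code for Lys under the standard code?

1

Position 1: none → 0 synonymous.
Position 2: none → 0 synonymous.
Position 3: AAG → 1 synonymous.
Total: 0 + 0 + 1 = 1.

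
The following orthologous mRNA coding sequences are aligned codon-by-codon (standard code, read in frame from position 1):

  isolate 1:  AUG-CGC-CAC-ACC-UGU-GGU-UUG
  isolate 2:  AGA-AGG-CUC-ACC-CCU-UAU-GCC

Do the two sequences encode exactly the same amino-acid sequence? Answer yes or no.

Codon 1: AUG Met / AGA Arg — nonsynonymous.
Codon 2: CGC Arg / AGG Arg — synonymous.
Codon 3: CAC His / CUC Leu — nonsynonymous.
Codon 4: ACC Thr / ACC Thr — identical.
Codon 5: UGU Cys / CCU Pro — nonsynonymous.
Codon 6: GGU Gly / UAU Tyr — nonsynonymous.
Codon 7: UUG Leu / GCC Ala — nonsynonymous.
Nonsynonymous differences: 5 → different protein.

no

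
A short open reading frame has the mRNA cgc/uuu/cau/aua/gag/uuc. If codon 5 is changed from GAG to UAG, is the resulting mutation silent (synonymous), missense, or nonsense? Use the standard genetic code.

Position 13 falls in codon 5: GAG → Glu.
After the substitution the codon is UAG → Stop.
The new codon is a stop codon, so this is a nonsense mutation.

nonsense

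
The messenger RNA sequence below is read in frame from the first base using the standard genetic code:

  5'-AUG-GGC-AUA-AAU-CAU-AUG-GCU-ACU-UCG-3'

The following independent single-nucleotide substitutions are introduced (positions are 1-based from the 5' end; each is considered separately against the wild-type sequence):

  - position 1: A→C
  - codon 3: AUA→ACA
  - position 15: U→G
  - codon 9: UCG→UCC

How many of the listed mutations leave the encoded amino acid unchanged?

Codon 1: AUG (Met) → CUG (Leu) — missense.
Codon 3: AUA (Ile) → ACA (Thr) — missense.
Codon 5: CAU (His) → CAG (Gln) — missense.
Codon 9: UCG (Ser) → UCC (Ser) — synonymous.
Synonymous: 1 of 4.

1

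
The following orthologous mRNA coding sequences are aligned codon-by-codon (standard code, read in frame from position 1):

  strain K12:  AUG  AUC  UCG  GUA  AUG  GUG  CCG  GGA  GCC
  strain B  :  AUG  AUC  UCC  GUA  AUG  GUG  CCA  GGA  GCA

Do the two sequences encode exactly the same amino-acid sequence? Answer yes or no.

Codon 1: AUG Met / AUG Met — identical.
Codon 2: AUC Ile / AUC Ile — identical.
Codon 3: UCG Ser / UCC Ser — synonymous.
Codon 4: GUA Val / GUA Val — identical.
Codon 5: AUG Met / AUG Met — identical.
Codon 6: GUG Val / GUG Val — identical.
Codon 7: CCG Pro / CCA Pro — synonymous.
Codon 8: GGA Gly / GGA Gly — identical.
Codon 9: GCC Ala / GCA Ala — synonymous.
Nonsynonymous differences: 0 → same protein.

yes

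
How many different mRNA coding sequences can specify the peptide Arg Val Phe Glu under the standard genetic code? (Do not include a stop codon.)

96

Arg: 6 codons.
Val: 4 codons.
Phe: 2 codons.
Glu: 2 codons.
6 × 4 × 2 × 2 = 96.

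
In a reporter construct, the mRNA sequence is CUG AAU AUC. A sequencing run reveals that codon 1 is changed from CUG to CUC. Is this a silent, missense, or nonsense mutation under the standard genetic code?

Position 3 falls in codon 1: CUG → Leu.
After the substitution the codon is CUC → Leu.
Both encode Leu, so the change is synonymous.

silent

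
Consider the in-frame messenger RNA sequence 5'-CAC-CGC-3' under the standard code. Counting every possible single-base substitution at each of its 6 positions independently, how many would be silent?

Codon 1 (CAC, His): 1 synonymous substitution.
Codon 2 (CGC, Arg): 3 synonymous substitutions.
Total: 1 + 3 = 4.

4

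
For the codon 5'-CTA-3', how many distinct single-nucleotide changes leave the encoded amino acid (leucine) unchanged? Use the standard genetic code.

4

Position 1: TTA → 1 synonymous.
Position 2: none → 0 synonymous.
Position 3: CTT, CTC, CTG → 3 synonymous.
Total: 1 + 0 + 3 = 4.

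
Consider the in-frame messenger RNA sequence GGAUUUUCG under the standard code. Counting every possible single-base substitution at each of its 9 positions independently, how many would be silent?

7

Codon 1 (GGA, Gly): 3 synonymous substitutions.
Codon 2 (UUU, Phe): 1 synonymous substitution.
Codon 3 (UCG, Ser): 3 synonymous substitutions.
Total: 3 + 1 + 3 = 7.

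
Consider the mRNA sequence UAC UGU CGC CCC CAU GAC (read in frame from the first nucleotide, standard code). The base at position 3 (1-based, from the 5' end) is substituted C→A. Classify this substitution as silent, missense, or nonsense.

nonsense

Position 3 falls in codon 1: UAC → Tyr.
After the substitution the codon is UAA → Stop.
The new codon is a stop codon, so this is a nonsense mutation.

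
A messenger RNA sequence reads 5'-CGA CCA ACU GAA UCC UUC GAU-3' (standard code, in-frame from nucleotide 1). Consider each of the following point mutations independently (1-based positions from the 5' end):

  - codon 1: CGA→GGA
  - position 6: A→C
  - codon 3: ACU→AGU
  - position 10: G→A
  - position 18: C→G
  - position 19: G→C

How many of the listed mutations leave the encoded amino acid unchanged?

1

Codon 1: CGA (Arg) → GGA (Gly) — missense.
Codon 2: CCA (Pro) → CCC (Pro) — synonymous.
Codon 3: ACU (Thr) → AGU (Ser) — missense.
Codon 4: GAA (Glu) → AAA (Lys) — missense.
Codon 6: UUC (Phe) → UUG (Leu) — missense.
Codon 7: GAU (Asp) → CAU (His) — missense.
Synonymous: 1 of 6.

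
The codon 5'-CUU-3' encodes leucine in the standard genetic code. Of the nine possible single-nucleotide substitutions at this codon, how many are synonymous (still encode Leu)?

Position 1: none → 0 synonymous.
Position 2: none → 0 synonymous.
Position 3: CUC, CUA, CUG → 3 synonymous.
Total: 0 + 0 + 3 = 3.

3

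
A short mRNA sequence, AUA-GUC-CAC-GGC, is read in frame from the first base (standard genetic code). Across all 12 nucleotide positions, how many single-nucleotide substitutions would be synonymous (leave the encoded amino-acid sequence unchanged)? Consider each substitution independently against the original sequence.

Codon 1 (AUA, Ile): 2 synonymous substitutions.
Codon 2 (GUC, Val): 3 synonymous substitutions.
Codon 3 (CAC, His): 1 synonymous substitution.
Codon 4 (GGC, Gly): 3 synonymous substitutions.
Total: 2 + 3 + 1 + 3 = 9.

9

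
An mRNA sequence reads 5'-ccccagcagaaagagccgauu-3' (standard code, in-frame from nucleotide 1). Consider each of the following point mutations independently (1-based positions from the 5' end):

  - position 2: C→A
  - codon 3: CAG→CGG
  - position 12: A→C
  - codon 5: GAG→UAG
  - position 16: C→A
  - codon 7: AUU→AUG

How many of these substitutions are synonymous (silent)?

Codon 1: CCC (Pro) → CAC (His) — missense.
Codon 3: CAG (Gln) → CGG (Arg) — missense.
Codon 4: AAA (Lys) → AAC (Asn) — missense.
Codon 5: GAG (Glu) → UAG (Stop) — nonsense.
Codon 6: CCG (Pro) → ACG (Thr) — missense.
Codon 7: AUU (Ile) → AUG (Met) — missense.
Synonymous: 0 of 6.

0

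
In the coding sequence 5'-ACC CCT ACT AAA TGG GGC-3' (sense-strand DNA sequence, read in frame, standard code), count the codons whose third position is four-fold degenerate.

4

Codon 1 ACC (Thr): third position 4-fold.
Codon 2 CCT (Pro): third position 4-fold.
Codon 3 ACT (Thr): third position 4-fold.
Codon 4 AAA (Lys): third position 2-fold.
Codon 5 TGG (Trp): third position 1-fold.
Codon 6 GGC (Gly): third position 4-fold.
Four-fold degenerate third positions: 4.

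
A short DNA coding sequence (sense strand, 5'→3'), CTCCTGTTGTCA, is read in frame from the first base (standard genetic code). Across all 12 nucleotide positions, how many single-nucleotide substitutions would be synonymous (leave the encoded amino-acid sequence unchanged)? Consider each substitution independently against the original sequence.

Codon 1 (CTC, Leu): 3 synonymous substitutions.
Codon 2 (CTG, Leu): 4 synonymous substitutions.
Codon 3 (TTG, Leu): 2 synonymous substitutions.
Codon 4 (TCA, Ser): 3 synonymous substitutions.
Total: 3 + 4 + 2 + 3 = 12.

12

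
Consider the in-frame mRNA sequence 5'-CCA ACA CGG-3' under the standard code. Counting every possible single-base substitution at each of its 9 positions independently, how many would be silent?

Codon 1 (CCA, Pro): 3 synonymous substitutions.
Codon 2 (ACA, Thr): 3 synonymous substitutions.
Codon 3 (CGG, Arg): 4 synonymous substitutions.
Total: 3 + 3 + 4 = 10.

10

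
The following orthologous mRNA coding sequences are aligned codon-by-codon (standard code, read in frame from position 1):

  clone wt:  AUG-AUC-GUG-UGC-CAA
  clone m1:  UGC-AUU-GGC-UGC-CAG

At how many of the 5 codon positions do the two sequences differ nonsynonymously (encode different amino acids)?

2

Codon 1: AUG Met / UGC Cys — nonsynonymous.
Codon 2: AUC Ile / AUU Ile — synonymous.
Codon 3: GUG Val / GGC Gly — nonsynonymous.
Codon 4: UGC Cys / UGC Cys — identical.
Codon 5: CAA Gln / CAG Gln — synonymous.
Nonsynonymous differences: 2.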